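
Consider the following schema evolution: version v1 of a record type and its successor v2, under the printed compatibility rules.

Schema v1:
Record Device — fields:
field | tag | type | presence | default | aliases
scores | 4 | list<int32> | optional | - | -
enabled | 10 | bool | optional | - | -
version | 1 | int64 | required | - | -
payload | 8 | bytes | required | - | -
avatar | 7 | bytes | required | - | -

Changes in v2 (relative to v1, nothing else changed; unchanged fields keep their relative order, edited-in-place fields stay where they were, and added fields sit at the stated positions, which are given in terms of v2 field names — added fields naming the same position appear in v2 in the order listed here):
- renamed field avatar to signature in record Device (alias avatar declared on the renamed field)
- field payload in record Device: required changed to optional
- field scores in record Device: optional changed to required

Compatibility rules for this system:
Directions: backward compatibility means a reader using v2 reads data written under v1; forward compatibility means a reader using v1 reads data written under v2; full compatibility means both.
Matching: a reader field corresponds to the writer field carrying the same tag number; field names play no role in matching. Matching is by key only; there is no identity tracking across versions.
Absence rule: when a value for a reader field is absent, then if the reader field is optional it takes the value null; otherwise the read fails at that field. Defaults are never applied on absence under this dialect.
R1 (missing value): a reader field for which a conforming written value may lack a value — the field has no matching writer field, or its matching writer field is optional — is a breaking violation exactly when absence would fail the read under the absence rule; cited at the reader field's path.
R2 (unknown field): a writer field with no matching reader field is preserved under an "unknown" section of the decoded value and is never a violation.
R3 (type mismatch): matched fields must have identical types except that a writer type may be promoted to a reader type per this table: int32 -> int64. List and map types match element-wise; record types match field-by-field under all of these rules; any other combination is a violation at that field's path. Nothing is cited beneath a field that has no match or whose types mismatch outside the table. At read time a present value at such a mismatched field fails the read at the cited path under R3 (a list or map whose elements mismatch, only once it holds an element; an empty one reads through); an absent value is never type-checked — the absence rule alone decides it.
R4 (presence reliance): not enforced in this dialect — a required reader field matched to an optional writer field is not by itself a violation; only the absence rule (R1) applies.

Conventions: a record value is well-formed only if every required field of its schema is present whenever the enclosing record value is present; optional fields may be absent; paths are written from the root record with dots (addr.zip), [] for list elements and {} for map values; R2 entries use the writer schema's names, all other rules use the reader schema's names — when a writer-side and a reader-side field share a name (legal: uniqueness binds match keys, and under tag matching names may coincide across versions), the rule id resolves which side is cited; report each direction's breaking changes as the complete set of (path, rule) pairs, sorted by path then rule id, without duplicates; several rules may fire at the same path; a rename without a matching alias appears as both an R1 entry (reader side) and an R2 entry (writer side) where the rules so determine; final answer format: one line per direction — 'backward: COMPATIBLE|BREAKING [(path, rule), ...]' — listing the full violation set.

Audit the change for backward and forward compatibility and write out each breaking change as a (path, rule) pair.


backward: BREAKING [(scores, R1)]; forward: BREAKING [(payload, R1)]

each type pair in Device: writer, then reader
checking backward for Device: reader v2 against writer v1:
  scores: list<int32> -> list<int32>, writer optional; from scores
  enabled: bool -> bool, writer optional; from enabled
  version: int64 -> int64, writer required; from version
  payload: bytes -> bytes, writer required; from payload
  signature: bytes -> bytes, writer required; from avatar
  rule R1 violated at scores
  => 1 violation(s): backward is BREAKING for Device
checking forward for Device: reader v1 against writer v2:
  scores: list<int32> -> list<int32>, writer required; from scores
  enabled: bool -> bool, writer optional; from enabled
  version: int64 -> int64, writer required; from version
  payload: bytes -> bytes, writer optional; from payload
  avatar: bytes -> bytes, writer required; from signature
  rule R1 violated at payload
  => 1 violation(s): forward is BREAKING for Device


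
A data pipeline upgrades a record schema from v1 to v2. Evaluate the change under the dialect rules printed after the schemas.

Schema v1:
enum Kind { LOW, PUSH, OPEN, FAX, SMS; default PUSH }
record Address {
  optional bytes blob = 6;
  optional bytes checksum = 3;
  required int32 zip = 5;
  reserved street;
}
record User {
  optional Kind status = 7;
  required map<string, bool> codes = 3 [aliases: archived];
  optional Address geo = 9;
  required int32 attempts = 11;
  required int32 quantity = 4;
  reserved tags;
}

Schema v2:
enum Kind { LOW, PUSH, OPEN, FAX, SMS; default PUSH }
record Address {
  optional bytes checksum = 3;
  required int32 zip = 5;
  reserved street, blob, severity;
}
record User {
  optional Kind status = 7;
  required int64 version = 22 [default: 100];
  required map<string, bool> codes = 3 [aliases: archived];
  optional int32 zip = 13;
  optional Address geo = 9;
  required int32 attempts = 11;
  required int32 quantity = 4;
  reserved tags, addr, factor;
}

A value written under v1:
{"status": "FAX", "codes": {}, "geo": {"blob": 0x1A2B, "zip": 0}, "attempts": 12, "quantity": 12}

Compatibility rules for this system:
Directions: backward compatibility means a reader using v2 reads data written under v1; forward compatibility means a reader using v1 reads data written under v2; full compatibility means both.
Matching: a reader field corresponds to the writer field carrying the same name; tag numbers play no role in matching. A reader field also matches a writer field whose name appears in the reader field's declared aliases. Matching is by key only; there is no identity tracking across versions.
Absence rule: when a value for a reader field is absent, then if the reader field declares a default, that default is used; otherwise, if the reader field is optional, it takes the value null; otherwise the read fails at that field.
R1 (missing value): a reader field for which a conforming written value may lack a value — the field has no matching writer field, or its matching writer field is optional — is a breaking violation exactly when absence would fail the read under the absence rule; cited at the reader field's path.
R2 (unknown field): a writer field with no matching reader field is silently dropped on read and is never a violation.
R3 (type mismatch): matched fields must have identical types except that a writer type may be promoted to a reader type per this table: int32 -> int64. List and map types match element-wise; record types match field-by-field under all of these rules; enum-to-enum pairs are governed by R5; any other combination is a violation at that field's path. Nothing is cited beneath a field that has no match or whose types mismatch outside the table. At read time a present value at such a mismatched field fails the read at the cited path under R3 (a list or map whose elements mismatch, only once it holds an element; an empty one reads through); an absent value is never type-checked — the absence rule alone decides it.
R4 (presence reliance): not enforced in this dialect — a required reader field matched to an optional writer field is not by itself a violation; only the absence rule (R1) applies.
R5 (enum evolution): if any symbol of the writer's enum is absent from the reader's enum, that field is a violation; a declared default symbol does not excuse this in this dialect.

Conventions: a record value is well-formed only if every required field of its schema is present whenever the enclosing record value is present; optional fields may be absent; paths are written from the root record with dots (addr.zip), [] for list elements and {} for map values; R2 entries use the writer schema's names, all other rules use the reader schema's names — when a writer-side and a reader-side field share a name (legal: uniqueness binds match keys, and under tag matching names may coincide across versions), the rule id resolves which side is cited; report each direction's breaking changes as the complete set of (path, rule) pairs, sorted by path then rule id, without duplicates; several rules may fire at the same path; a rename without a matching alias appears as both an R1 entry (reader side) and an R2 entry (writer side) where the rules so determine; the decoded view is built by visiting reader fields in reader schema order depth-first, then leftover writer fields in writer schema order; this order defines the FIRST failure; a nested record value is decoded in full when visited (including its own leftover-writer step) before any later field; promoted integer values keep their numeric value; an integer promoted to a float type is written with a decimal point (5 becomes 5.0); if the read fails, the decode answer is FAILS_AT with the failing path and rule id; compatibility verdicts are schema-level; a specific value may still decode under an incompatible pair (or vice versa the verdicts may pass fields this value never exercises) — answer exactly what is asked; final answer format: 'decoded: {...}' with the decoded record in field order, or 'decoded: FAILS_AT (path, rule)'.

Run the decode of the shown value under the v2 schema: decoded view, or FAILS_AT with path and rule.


decoded: {"status": "FAX", "version": 100, "codes": {}, "zip": null, "geo": {"checksum": null, "zip": 0}, "attempts": 12, "quantity": 12}

each type pair in User: writer, then reader
decode walk for User under reader schema v2:
  status := "FAX"
  version := 100 (absent -> default)
  codes := {}
  zip := null (absent, optional -> null)
  geo.checksum := null (absent, optional -> null)
  geo.zip := 0
  writer geo.blob: unknown -> dropped
  attempts := 12
  quantity := 12
  => decoded: {"status": "FAX", "version": 100, "codes": {}, "zip": null, "geo": {"checksum": null, "zip": 0}, "attempts": 12, "quantity": 12}


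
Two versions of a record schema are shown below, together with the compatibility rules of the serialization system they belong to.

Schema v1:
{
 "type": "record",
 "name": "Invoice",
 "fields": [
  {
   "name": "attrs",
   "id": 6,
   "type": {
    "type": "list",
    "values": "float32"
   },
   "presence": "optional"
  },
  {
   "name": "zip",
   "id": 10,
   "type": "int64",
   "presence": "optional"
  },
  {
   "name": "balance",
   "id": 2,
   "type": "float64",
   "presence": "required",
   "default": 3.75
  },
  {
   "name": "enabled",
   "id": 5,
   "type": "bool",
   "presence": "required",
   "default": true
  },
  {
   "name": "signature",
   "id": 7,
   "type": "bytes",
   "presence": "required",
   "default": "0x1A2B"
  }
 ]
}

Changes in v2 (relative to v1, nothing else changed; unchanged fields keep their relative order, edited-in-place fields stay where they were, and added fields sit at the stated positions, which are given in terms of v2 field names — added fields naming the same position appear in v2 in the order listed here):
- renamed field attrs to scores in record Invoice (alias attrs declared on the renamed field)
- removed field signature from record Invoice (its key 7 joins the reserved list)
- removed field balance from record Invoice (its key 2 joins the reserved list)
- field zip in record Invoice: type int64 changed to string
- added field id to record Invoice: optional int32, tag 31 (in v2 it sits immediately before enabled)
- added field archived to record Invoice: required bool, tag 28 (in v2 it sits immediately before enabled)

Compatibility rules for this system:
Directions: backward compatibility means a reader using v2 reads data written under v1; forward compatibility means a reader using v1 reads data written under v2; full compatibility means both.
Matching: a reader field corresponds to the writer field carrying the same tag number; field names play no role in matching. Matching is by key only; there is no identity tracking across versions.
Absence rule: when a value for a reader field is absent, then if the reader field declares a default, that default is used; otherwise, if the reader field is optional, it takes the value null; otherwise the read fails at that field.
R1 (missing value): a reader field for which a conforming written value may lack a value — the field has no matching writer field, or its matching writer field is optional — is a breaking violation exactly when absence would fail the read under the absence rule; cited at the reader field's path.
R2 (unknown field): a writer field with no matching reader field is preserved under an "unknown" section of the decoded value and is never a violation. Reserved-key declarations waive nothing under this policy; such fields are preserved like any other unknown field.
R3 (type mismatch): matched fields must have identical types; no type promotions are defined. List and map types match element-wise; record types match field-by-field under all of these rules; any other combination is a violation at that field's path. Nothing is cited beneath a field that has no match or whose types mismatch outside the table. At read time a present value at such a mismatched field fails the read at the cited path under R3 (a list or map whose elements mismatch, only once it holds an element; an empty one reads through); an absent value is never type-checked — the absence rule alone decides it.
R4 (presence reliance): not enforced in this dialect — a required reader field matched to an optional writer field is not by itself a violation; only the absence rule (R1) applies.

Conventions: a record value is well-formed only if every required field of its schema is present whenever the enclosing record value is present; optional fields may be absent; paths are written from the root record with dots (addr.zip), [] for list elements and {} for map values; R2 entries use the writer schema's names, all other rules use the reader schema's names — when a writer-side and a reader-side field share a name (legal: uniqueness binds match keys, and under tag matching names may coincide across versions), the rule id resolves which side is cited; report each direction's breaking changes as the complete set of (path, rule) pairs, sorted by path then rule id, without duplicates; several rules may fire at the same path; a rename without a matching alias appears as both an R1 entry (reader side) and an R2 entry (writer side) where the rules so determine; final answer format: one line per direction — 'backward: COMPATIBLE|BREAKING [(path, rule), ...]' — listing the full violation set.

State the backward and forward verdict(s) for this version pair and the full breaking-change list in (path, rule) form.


the writer's type comes first in each Invoice pair
backward on Invoice — v2 reading data written by v1:
  writer optional, list<float32> -> list<float32>: reader scores maps from writer attrs
  writer optional, int64 -> string: reader zip maps from writer zip
  id: no writer match
  archived: no writer match
  writer required, bool -> bool: reader enabled maps from writer enabled
  leftover writer field: balance
  leftover writer field: signature
  violation R1 at archived
  violation R3 at zip
  => backward: BREAKING (2)
forward on Invoice — v1 reading data written by v2:
  writer optional, list<float32> -> list<float32>: reader attrs maps from writer scores
  writer optional, string -> int64: reader zip maps from writer zip
  balance: no writer match
  writer required, bool -> bool: reader enabled maps from writer enabled
  signature: no writer match
  leftover writer field: id
  leftover writer field: archived
  violation R3 at zip
  => forward: BREAKING (1)

backward: BREAKING [(archived, R1), (zip, R3)]; forward: BREAKING [(zip, R3)]


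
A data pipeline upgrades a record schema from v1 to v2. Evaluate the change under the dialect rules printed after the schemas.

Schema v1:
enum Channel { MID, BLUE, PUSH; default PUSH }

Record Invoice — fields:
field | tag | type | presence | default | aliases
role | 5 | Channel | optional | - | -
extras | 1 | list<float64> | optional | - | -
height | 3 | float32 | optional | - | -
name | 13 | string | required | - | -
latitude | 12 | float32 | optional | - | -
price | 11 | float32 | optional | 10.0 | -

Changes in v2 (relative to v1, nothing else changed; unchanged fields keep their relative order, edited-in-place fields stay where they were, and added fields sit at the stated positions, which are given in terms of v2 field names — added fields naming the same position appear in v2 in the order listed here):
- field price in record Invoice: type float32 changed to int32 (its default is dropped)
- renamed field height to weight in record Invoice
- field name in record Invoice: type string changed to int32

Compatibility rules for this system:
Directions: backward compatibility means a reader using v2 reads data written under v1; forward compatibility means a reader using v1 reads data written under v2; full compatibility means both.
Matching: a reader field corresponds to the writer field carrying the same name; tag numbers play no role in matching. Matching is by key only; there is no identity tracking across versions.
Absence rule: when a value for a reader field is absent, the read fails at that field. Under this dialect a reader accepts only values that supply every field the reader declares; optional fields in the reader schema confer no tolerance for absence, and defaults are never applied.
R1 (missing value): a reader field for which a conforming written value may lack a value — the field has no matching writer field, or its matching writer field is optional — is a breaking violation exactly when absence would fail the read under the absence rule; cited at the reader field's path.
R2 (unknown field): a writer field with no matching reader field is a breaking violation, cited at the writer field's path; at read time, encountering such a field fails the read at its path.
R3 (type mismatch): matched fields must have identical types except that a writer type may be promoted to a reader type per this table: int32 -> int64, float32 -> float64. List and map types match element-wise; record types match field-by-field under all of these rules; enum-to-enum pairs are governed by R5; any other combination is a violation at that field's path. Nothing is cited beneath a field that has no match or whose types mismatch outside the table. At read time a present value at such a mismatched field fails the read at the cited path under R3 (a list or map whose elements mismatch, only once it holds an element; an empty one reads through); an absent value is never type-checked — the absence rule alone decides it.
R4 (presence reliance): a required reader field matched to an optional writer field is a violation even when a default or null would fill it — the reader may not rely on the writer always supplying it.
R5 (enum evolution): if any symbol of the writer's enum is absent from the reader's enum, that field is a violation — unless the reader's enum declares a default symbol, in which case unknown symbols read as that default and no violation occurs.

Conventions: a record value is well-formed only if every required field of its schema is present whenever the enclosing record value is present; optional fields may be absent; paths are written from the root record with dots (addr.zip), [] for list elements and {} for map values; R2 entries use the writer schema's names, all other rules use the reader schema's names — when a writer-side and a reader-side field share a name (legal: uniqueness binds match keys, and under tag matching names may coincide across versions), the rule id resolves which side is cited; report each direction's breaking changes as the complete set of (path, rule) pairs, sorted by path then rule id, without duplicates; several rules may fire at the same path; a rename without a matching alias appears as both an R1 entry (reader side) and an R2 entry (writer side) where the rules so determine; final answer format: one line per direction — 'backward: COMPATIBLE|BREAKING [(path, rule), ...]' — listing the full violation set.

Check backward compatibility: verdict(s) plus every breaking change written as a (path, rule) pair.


in Invoice below, arrows point writer -> reader
checking backward for Invoice: reader v2 against writer v1:
  Channel -> Channel, writer optional: role aligns to role
  list<float64> -> list<float64>, writer optional: extras aligns to extras
  weight: no writer match
  string -> int32, writer required: name aligns to name
  float32 -> float32, writer optional: latitude aligns to latitude
  float32 -> int32, writer optional: price aligns to price
  writer field height has no reader counterpart
  violation R1 at extras
  violation R2 at height
  violation R1 at latitude
  violation R3 at name
  violation R1 at price
  violation R3 at price
  violation R1 at role
  violation R1 at weight
  backward on Invoice therefore BREAKING (8)

backward: BREAKING [(extras, R1), (height, R2), (latitude, R1), (name, R3), (price, R1), (price, R3), (role, R1), (weight, R1)]


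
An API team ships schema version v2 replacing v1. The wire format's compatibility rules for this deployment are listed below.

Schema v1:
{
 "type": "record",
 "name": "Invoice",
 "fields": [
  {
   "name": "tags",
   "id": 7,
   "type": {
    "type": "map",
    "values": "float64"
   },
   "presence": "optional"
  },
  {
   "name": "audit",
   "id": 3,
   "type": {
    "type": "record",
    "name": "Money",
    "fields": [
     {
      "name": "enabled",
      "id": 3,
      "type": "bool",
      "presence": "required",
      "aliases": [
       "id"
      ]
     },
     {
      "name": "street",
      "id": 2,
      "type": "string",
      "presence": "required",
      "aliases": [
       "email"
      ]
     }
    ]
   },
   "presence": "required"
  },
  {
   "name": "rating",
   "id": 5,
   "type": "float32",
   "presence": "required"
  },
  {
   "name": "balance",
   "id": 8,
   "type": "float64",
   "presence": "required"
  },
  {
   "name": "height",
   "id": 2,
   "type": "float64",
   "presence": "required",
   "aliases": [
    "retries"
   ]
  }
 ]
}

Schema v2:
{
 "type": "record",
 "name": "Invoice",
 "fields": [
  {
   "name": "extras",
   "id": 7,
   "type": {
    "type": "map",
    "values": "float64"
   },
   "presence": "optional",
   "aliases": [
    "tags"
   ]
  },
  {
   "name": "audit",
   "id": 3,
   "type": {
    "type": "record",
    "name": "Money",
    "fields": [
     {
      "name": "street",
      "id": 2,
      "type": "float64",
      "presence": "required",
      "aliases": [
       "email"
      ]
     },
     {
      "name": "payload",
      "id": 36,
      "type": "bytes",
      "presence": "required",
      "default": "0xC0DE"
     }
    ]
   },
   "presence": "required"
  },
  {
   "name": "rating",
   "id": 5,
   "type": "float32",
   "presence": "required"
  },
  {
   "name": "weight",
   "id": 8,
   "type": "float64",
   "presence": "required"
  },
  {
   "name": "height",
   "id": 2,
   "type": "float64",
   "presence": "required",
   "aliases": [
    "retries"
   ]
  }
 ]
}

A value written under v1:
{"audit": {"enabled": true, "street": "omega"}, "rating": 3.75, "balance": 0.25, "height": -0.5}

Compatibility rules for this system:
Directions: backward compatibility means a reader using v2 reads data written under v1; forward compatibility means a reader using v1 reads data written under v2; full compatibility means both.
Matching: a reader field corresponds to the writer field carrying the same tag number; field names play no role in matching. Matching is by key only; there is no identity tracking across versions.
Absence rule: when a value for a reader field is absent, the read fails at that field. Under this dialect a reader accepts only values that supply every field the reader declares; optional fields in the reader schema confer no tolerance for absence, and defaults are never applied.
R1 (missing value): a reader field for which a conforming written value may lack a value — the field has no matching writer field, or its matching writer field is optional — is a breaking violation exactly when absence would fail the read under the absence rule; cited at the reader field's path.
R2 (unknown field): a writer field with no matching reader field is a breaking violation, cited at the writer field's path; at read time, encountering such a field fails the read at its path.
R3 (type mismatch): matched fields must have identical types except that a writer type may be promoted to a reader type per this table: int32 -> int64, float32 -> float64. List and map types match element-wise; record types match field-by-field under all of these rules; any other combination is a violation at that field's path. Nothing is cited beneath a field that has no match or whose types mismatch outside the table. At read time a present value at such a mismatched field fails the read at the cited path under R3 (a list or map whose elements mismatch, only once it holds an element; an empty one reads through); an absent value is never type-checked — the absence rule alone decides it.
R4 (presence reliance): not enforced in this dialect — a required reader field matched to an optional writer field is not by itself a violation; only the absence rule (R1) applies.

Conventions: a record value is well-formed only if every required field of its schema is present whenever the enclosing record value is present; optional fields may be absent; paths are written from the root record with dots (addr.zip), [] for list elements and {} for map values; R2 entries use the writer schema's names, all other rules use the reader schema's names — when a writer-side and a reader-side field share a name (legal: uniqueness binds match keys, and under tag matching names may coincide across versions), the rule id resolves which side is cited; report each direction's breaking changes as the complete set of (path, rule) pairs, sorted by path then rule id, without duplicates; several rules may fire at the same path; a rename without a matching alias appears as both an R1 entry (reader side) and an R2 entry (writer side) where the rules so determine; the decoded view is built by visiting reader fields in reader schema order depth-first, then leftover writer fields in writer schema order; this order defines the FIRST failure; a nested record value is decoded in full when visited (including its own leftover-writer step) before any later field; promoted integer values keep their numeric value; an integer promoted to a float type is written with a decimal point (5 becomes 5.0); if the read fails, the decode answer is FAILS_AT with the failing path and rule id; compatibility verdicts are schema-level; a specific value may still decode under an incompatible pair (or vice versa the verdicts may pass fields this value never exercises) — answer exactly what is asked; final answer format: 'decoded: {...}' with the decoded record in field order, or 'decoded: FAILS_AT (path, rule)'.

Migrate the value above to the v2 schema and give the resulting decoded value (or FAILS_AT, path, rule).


decoded: FAILS_AT (extras, R1)

arrows below run writer -> reader for Invoice
migrating the Invoice value to v2:
  read fails at extras under R1 (no fill)
  => FAILS_AT (extras, R1)
ruling out the remaining Invoice differences:
  removed field enabled from record Money -> schema-level compatibility only; this Invoice value's decode is unchanged
  renamed field balance to weight in record Invoice -> fires no rule on Invoice under this dialect and leaves the result unchanged
  added field payload to record Money: required bytes, tag 36, default 0xC0DE (in v2 it sits last) -> schema-level compatibility only; this Invoice value's decode is unchanged
  field street in record Money: type string changed to float64 -> schema-level compatibility only; this Invoice value's decode is unchanged


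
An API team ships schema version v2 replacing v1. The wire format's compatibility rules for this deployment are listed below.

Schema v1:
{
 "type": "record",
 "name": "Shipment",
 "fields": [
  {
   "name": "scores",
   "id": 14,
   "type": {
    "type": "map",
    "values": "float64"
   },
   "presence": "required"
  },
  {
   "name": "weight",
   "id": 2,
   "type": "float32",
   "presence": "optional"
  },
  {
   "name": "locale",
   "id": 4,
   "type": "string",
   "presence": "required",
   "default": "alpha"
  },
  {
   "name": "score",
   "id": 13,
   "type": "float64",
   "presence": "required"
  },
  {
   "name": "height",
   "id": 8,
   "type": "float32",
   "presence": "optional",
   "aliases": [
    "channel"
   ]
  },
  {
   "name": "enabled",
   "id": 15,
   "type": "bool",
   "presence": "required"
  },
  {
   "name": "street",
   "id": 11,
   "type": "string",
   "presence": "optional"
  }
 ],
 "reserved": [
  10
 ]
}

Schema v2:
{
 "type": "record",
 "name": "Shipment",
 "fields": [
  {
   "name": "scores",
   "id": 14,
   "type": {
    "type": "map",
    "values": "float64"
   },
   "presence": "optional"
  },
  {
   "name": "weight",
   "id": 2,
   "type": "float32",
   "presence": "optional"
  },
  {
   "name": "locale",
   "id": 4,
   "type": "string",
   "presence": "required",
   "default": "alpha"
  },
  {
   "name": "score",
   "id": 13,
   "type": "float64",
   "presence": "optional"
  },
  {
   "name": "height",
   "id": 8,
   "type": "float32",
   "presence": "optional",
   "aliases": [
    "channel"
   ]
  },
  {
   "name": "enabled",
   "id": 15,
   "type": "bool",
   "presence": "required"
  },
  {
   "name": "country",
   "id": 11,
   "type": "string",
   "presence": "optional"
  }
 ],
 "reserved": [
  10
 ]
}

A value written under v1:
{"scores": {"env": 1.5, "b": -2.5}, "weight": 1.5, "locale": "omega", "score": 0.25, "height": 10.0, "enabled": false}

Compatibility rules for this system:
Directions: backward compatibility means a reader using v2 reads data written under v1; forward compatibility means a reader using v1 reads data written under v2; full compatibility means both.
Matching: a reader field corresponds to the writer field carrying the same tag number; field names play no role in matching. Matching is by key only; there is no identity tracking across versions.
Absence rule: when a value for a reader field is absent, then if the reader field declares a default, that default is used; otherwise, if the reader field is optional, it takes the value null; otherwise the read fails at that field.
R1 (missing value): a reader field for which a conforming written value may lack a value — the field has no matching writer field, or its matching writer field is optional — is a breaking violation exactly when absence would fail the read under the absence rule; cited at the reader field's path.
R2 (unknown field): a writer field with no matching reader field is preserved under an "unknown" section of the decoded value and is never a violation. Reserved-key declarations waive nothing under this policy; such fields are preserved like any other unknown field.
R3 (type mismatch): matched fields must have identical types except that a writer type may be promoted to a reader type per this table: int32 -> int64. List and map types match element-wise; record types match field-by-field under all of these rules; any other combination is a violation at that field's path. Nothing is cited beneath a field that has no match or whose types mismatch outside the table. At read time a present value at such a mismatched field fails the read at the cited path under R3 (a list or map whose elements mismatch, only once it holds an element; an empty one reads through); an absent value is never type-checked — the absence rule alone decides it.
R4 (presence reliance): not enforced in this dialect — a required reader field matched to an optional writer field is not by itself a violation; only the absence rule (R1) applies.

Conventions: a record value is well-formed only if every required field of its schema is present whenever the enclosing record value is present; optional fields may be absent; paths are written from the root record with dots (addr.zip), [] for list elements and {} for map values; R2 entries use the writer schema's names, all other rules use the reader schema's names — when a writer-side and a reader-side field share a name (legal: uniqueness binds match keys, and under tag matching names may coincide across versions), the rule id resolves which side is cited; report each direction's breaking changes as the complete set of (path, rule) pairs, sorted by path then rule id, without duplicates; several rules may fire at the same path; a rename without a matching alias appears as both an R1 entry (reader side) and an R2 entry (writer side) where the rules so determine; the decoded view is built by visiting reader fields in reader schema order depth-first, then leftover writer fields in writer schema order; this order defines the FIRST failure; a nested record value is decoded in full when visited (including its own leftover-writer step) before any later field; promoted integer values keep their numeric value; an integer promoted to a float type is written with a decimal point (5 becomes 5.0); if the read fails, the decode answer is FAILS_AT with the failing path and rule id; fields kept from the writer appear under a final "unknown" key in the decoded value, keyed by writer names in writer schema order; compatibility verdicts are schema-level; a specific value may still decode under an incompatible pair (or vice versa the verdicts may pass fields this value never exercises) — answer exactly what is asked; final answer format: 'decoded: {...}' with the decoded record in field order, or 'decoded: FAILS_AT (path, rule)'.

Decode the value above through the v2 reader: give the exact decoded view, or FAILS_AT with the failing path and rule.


decoded: {"scores": {"env": 1.5, "b": -2.5}, "weight": 1.5, "locale": "omega", "score": 0.25, "height": 10.0, "enabled": false, "country": null}

each type pair in Shipment: writer, then reader
decode (reader v2):
  scores := {"env": 1.5, "b": -2.5}
  weight := 1.5
  locale := "omega"
  score := 0.25
  height := 10.0
  enabled := false
  country := null (not supplied -> null)
  => decoded: {"scores": {"env": 1.5, "b": -2.5}, "weight": 1.5, "locale": "omega", "score": 0.25, "height": 10.0, "enabled": false, "country": null}
the other Shipment changes do not affect what is asked:
  field scores in record Shipment: required changed to optional -> schema-level compatibility only; this Shipment value's decode is unchanged
  field score in record Shipment: required changed to optional -> schema-level compatibility only; this Shipment value's decode is unchanged


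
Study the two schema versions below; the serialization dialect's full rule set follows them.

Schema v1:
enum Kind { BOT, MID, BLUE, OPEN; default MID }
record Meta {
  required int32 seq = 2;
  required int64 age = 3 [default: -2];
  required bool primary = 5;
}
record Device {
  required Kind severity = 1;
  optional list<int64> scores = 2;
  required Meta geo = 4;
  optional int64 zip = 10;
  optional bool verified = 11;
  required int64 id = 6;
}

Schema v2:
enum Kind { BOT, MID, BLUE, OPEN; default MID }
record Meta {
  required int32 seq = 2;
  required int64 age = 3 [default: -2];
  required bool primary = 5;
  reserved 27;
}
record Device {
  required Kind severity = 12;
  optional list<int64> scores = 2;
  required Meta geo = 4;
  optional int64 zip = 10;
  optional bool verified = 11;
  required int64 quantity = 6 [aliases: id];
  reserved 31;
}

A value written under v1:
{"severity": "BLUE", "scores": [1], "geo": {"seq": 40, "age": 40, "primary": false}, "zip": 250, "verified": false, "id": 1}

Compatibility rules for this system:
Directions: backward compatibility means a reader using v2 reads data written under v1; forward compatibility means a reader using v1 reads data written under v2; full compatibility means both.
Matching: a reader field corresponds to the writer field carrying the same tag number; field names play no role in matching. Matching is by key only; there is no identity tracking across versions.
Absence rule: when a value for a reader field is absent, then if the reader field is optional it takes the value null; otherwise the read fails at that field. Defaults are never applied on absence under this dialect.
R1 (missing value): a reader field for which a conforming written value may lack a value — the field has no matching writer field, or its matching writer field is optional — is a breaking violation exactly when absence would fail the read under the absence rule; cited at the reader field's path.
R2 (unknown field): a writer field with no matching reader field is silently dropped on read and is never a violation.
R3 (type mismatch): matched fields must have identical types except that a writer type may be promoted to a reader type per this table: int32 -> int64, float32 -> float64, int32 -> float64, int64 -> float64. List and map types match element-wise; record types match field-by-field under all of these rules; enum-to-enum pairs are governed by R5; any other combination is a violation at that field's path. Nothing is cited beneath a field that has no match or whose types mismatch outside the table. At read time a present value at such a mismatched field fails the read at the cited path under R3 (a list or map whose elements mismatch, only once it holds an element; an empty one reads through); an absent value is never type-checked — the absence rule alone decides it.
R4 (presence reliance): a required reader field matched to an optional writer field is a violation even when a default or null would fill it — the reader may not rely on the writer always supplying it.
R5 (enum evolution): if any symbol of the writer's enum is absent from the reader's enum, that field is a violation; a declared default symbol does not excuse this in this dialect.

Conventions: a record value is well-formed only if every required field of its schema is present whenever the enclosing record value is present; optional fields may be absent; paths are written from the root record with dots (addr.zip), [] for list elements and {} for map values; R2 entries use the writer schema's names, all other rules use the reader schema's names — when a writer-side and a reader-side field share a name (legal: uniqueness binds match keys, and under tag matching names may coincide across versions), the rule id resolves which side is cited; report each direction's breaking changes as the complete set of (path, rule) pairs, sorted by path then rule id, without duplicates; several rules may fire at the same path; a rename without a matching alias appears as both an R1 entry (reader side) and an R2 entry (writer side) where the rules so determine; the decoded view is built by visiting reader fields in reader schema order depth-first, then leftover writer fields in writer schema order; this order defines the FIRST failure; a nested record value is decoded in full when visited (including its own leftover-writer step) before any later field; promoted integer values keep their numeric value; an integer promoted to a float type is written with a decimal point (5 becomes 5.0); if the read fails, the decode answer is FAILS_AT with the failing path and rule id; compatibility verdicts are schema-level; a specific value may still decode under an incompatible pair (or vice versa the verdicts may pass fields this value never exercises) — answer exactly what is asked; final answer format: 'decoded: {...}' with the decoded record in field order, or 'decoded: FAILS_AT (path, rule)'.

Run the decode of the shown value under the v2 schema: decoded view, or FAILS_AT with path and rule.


the writer's type comes first in each Device pair
migrating the Device value to v2:
  read fails at severity under R1 (no fill)
  => FAILS_AT (severity, R1)
ruling out the remaining Device differences:
  renamed field id to quantity in record Device (alias id declared on the renamed field) -> inert under this dialect — no rule fires on Device and the result does not move

decoded: FAILS_AT (severity, R1)
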